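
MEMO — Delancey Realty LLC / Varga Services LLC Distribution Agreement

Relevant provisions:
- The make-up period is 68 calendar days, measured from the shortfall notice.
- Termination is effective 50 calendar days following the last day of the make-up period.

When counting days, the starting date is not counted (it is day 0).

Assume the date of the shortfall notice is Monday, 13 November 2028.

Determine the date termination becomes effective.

The last day of the make-up period: 68 calendar days after 13 November 2028 is 20 January 2029.
The date termination becomes effective: 50 calendar days after 20 January 2029 is 11 March 2029.

11 March 2029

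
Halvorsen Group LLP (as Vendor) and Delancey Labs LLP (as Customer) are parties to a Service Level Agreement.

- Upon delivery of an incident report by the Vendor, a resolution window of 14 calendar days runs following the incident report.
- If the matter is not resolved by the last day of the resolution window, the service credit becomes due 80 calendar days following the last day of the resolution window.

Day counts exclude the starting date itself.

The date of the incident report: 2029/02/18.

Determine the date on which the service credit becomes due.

2029/05/23

The last day of the resolution window: 14 calendar days after 2029/02/18 is 2029/03/04.
The date on which the service credit becomes due: 80 calendar days after 2029/03/04 is 2029/05/23.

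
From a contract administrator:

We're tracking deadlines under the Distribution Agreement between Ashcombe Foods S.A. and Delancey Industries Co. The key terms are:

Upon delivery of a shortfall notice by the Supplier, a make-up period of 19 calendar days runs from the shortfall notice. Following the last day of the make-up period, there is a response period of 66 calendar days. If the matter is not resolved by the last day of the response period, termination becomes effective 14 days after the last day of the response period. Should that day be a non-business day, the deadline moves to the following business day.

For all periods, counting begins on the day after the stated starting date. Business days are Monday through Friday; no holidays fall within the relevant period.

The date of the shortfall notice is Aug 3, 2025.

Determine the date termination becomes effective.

Nov 10, 2025

The last day of the make-up period: Aug 3, 2025 + 19 days = Aug 22, 2025.
The last day of the response period: 66 calendar days after Aug 22, 2025 is Oct 27, 2025.
The date termination becomes effective: Oct 27, 2025 + 14 days = Nov 10, 2025. Nov 10, 2025 is a Monday, so no roll-forward applies.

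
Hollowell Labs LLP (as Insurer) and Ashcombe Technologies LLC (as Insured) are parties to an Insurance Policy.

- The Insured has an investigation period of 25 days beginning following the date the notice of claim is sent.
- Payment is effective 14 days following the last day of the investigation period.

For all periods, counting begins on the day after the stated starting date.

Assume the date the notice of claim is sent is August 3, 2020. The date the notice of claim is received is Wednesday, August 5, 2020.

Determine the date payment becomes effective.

The last day of the investigation period: 25 calendar days after August 3, 2020 is August 28, 2020.
The date payment becomes effective: 14 calendar days after August 28, 2020 is September 11, 2020.

September 11, 2020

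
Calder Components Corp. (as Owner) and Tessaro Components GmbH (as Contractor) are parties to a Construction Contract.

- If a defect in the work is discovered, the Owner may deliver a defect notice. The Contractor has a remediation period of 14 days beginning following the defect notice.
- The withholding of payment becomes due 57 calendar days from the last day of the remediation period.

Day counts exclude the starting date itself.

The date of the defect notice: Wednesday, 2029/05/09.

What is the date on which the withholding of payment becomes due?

Adding 14 calendar days to 2029/05/09 gives 2029/05/23, which is the last day of the remediation period.
The date on which the withholding of payment becomes due: 57 calendar days after 2029/05/23 is 2029/07/19.

2029/07/19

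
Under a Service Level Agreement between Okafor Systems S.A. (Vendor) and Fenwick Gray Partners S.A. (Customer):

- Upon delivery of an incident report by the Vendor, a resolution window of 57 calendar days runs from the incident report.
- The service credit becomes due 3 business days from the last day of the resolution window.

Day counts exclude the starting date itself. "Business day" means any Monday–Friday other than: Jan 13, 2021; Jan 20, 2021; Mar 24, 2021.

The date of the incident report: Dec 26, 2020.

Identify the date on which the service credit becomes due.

The last day of the resolution window: 57 calendar days after Dec 26, 2020 is Feb 21, 2021.
The date on which the service credit becomes due: counting 3 business days from Sunday, Feb 21, 2021 (Feb 22, Feb 23, Feb 24, skipping weekends) reaches Wednesday, Feb 24, 2021.

Feb 24, 2021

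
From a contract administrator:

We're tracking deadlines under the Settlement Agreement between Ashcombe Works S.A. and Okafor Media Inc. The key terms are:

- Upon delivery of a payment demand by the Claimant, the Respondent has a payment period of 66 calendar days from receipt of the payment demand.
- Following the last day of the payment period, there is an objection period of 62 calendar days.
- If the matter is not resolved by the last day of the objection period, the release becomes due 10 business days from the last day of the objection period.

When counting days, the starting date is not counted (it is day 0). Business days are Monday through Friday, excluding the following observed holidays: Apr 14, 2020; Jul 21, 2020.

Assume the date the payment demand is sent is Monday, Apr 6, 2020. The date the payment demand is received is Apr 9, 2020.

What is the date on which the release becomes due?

Aug 28, 2020

Adding 66 calendar days to Apr 9, 2020 gives Jun 14, 2020, which is the last day of the payment period.
Adding 62 calendar days to Jun 14, 2020 gives Aug 15, 2020, which is the last day of the objection period.
From Saturday, Aug 15, 2020, 10 business days (Aug 17, Aug 18, Aug 19, Aug 20, Aug 21, Aug 24, Aug 25, Aug 26, Aug 27, Aug 28, skipping weekends) brings us to Friday, Aug 28, 2020, which is the date on which the release becomes due.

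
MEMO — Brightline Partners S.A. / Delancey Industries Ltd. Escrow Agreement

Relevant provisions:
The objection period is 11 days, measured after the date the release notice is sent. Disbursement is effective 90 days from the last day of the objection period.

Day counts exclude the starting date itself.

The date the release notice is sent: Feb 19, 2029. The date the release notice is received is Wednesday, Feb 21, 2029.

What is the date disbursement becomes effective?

May 31, 2029

The last day of the objection period: Feb 19, 2029 + 11 days = Mar 2, 2029.
Adding 90 calendar days to Mar 2, 2029 gives May 31, 2029, which is the date disbursement becomes effective.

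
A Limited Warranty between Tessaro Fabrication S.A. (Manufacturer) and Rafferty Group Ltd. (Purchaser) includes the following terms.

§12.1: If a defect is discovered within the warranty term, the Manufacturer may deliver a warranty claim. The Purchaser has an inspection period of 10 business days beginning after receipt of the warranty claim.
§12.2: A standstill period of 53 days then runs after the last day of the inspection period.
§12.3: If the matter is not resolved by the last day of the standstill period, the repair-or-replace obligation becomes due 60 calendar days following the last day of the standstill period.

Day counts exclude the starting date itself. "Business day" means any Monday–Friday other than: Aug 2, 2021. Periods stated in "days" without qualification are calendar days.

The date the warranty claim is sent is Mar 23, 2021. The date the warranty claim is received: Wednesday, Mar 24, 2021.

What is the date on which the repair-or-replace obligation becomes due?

Jul 29, 2021

The last day of the inspection period: 10 business days after Wednesday, Mar 24, 2021, skipping weekends — Mar 25, Mar 26, Mar 29, Mar 30, Mar 31, Apr 1, Apr 2, Apr 5, Apr 6, Apr 7 — lands on Wednesday, Apr 7, 2021.
The last day of the standstill period: 53 calendar days after Apr 7, 2021 is May 30, 2021.
The date on which the repair-or-replace obligation becomes due: 60 calendar days after May 30, 2021 is Jul 29, 2021.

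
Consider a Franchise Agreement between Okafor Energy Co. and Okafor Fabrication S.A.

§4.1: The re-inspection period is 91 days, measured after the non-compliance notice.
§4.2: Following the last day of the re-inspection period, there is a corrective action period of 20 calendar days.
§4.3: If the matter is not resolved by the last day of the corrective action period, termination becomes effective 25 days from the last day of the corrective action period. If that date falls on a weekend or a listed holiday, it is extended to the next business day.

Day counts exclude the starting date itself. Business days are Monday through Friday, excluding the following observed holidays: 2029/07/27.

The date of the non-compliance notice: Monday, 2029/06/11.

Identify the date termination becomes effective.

Adding 91 calendar days to 2029/06/11 gives 2029/09/10, which is the last day of the re-inspection period.
The last day of the corrective action period: 20 calendar days after 2029/09/10 is 2029/09/30.
The date termination becomes effective: 25 calendar days after 2029/09/30 is 2029/10/25. 2029/10/25 is a Thursday and is not a listed holiday, so no roll-forward applies.

2029/10/25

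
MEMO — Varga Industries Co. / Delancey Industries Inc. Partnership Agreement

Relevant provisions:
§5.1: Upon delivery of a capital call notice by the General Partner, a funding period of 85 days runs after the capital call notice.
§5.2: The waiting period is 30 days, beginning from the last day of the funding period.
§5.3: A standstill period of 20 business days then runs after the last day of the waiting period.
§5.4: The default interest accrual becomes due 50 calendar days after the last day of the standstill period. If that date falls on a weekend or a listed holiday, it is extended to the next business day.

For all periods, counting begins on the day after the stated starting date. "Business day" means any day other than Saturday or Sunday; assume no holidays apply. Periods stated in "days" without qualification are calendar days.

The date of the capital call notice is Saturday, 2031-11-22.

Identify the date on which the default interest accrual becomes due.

2032-06-02

Adding 85 calendar days to 2031-11-22 gives 2032-02-15, which is the last day of the funding period.
Adding 30 calendar days to 2032-02-15 gives 2032-03-16, which is the last day of the waiting period.
The last day of the standstill period: counting 20 business days from Tuesday, 2032-03-16 (Mar 17, Mar 18, Mar 19, Mar 22, …, Apr 9, Apr 12, Apr 13, skipping weekends) reaches Tuesday, 2032-04-13.
The date on which the default interest accrual becomes due: 50 calendar days after 2032-04-13 is 2032-06-02. 2032-06-02 is a Wednesday, so no roll-forward applies.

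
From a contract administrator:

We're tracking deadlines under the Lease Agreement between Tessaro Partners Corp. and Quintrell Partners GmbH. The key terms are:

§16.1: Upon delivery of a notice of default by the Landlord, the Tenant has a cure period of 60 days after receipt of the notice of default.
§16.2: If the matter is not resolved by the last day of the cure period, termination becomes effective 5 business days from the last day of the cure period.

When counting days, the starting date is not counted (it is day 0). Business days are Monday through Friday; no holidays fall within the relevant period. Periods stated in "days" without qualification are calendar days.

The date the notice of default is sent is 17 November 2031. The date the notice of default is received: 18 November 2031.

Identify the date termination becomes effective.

23 January 2032

The last day of the cure period: 18 November 2031 + 60 days = 17 January 2032.
The date termination becomes effective: counting 5 business days from Saturday, 17 January 2032 (Jan 19, Jan 20, Jan 21, Jan 22, Jan 23, skipping weekends) reaches Friday, 23 January 2032.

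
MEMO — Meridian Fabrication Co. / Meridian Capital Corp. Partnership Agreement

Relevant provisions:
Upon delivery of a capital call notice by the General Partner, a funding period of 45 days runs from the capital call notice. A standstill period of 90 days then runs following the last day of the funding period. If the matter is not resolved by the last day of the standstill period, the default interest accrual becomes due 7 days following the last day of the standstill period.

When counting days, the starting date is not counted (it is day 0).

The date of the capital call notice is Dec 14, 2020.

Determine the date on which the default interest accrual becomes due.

May 5, 2021

The last day of the funding period: Dec 14, 2020 + 45 days = Jan 28, 2021.
The last day of the standstill period: 90 calendar days after Jan 28, 2021 is Apr 28, 2021.
The date on which the default interest accrual becomes due: 7 calendar days after Apr 28, 2021 is May 5, 2021.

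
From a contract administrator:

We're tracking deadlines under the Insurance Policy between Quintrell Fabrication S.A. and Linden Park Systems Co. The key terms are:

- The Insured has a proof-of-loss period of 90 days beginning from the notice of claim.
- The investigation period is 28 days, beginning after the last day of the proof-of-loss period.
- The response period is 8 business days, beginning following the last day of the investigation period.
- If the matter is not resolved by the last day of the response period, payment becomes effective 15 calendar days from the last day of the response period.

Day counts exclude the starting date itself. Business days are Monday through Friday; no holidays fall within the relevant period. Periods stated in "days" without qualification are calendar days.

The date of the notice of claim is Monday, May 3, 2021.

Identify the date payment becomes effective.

The last day of the proof-of-loss period: May 3, 2021 + 90 days = August 1, 2021.
The last day of the investigation period: 28 calendar days after August 1, 2021 is August 29, 2021.
The last day of the response period: 8 business days after Sunday, August 29, 2021, skipping weekends — Aug 30, Aug 31, Sep 1, Sep 2, Sep 3, Sep 6, Sep 7, Sep 8 — lands on Wednesday, September 8, 2021.
The date payment becomes effective: 15 calendar days after September 8, 2021 is September 23, 2021.

September 23, 2021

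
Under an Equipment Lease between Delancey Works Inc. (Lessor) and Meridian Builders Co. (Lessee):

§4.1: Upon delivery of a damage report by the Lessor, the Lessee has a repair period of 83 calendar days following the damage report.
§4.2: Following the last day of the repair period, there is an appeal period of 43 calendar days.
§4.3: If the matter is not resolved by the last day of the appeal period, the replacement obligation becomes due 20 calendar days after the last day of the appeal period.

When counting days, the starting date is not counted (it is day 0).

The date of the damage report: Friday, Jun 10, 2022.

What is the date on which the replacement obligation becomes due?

Nov 3, 2022

The last day of the repair period: 83 calendar days after Jun 10, 2022 is Sep 1, 2022.
The last day of the appeal period: 43 calendar days after Sep 1, 2022 is Oct 14, 2022.
The date on which the replacement obligation becomes due: Oct 14, 2022 + 20 days = Nov 3, 2022.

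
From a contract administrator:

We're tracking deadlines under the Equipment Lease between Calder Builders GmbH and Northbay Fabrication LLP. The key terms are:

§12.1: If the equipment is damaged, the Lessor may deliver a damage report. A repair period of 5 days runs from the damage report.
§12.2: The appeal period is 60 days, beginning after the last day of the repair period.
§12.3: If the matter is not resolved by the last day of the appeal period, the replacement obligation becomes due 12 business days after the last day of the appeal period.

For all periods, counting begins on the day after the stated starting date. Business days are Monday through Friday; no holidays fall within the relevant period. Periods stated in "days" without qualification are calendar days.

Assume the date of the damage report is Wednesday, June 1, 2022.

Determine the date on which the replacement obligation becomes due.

The last day of the repair period: June 1, 2022 + 5 days = June 6, 2022.
The last day of the appeal period: 60 calendar days after June 6, 2022 is August 5, 2022.
The date on which the replacement obligation becomes due: 12 business days after Friday, August 5, 2022, skipping weekends — Aug 8, Aug 9, Aug 10, Aug 11, …, Aug 19, Aug 22, Aug 23 — lands on Tuesday, August 23, 2022.

August 23, 2022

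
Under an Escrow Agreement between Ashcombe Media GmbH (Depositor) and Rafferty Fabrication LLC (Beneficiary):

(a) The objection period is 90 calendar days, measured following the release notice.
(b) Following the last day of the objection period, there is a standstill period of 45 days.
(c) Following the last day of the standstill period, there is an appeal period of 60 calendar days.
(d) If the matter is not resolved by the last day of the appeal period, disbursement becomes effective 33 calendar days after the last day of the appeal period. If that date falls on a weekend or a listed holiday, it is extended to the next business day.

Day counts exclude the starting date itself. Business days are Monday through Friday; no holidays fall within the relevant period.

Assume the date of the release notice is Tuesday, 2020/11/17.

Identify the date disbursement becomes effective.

Adding 90 calendar days to 2020/11/17 gives 2021/02/15, which is the last day of the objection period.
The last day of the standstill period: 45 calendar days after 2021/02/15 is 2021/04/01.
The last day of the appeal period: 2021/04/01 + 60 days = 2021/05/31.
Adding 33 calendar days to 2021/05/31 gives 2021/07/03, which is the date disbursement becomes effective. That falls on a Saturday, so it rolls to the next business day, Monday, 2021/07/05.

2021/07/05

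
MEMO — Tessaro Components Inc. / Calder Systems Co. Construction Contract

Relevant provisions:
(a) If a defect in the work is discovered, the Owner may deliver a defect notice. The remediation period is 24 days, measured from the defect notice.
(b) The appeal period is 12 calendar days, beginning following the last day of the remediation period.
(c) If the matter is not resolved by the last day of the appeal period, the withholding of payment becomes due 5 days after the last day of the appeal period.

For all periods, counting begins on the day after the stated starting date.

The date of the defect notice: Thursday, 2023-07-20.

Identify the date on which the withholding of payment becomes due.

2023-08-30

The last day of the remediation period: 2023-07-20 + 24 days = 2023-08-13.
The last day of the appeal period: 2023-08-13 + 12 days = 2023-08-25.
The date on which the withholding of payment becomes due: 2023-08-25 + 5 days = 2023-08-30.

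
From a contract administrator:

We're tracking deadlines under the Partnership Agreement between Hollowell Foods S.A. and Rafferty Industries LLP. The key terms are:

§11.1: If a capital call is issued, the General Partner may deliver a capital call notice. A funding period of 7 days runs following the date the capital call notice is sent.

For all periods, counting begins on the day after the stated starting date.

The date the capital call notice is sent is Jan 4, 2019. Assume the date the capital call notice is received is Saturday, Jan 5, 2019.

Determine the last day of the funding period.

Jan 11, 2019

Adding 7 calendar days to Jan 4, 2019 gives Jan 11, 2019, which is the last day of the funding period.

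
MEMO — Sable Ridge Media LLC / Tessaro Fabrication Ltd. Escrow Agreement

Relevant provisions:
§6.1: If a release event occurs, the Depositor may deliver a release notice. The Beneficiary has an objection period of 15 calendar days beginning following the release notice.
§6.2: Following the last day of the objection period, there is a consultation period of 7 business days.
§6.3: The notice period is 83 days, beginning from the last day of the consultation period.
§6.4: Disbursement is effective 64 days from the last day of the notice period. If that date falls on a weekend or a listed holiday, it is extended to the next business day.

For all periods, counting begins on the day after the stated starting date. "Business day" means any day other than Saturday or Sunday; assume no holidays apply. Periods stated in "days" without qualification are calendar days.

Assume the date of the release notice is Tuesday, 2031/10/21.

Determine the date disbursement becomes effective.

The last day of the objection period: 2031/10/21 + 15 days = 2031/11/05.
From Wednesday, 2031/11/05, 7 business days (Nov 6, Nov 7, Nov 10, Nov 11, Nov 12, Nov 13, Nov 14, skipping weekends) brings us to Friday, 2031/11/14, which is the last day of the consultation period.
Adding 83 calendar days to 2031/11/14 gives 2032/02/05, which is the last day of the notice period.
The date disbursement becomes effective: 64 calendar days after 2032/02/05 is 2032/04/09. 2032/04/09 is a Friday, so no roll-forward applies.

2032/04/09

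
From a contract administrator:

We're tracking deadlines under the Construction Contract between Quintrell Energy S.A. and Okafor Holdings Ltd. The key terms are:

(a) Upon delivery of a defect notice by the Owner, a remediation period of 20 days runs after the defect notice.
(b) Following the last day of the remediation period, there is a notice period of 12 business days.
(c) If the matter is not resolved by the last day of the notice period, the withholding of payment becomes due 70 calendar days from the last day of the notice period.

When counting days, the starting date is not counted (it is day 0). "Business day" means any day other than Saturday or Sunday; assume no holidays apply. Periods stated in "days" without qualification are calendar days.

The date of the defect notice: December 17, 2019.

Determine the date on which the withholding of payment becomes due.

April 1, 2020

Adding 20 calendar days to December 17, 2019 gives January 6, 2020, which is the last day of the remediation period.
From Monday, January 6, 2020, 12 business days (Jan 7, Jan 8, Jan 9, Jan 10, …, Jan 20, Jan 21, Jan 22, skipping weekends) brings us to Wednesday, January 22, 2020, which is the last day of the notice period.
The date on which the withholding of payment becomes due: 70 calendar days after January 22, 2020 is April 1, 2020.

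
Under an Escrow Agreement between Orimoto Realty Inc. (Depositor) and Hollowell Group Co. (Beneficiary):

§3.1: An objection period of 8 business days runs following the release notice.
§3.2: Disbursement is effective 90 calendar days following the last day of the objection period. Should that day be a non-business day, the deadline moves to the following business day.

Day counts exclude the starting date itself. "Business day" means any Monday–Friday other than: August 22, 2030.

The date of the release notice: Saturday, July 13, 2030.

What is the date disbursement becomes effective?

The last day of the objection period: 8 business days after Saturday, July 13, 2030, skipping weekends — Jul 15, Jul 16, Jul 17, Jul 18, Jul 19, Jul 22, Jul 23, Jul 24 — lands on Wednesday, July 24, 2030.
Adding 90 calendar days to July 24, 2030 gives October 22, 2030, which is the date disbursement becomes effective. October 22, 2030 is a Tuesday and is not a listed holiday, so no roll-forward applies.

October 22, 2030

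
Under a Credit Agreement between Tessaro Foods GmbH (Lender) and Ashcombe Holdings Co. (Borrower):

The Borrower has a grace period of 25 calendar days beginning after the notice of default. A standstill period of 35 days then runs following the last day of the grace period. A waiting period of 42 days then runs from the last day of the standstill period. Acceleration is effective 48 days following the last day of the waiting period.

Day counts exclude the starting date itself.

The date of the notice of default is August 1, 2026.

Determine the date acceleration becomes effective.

December 29, 2026

Adding 25 calendar days to August 1, 2026 gives August 26, 2026, which is the last day of the grace period.
The last day of the standstill period: August 26, 2026 + 35 days = September 30, 2026.
The last day of the waiting period: 42 calendar days after September 30, 2026 is November 11, 2026.
Adding 48 calendar days to November 11, 2026 gives December 29, 2026, which is the date acceleration becomes effective.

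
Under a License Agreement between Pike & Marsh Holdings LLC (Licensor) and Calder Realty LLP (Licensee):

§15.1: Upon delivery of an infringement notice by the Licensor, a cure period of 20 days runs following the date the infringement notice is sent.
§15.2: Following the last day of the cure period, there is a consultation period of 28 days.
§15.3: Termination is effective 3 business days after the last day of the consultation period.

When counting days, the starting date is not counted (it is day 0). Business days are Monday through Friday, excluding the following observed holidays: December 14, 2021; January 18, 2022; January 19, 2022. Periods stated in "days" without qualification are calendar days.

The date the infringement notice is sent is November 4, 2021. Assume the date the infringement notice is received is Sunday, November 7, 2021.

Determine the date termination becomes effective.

December 27, 2021

Adding 20 calendar days to November 4, 2021 gives November 24, 2021, which is the last day of the cure period.
Adding 28 calendar days to November 24, 2021 gives December 22, 2021, which is the last day of the consultation period.
From Wednesday, December 22, 2021, 3 business days (Dec 23, Dec 24, Dec 27, skipping weekends) brings us to Monday, December 27, 2021, which is the date termination becomes effective.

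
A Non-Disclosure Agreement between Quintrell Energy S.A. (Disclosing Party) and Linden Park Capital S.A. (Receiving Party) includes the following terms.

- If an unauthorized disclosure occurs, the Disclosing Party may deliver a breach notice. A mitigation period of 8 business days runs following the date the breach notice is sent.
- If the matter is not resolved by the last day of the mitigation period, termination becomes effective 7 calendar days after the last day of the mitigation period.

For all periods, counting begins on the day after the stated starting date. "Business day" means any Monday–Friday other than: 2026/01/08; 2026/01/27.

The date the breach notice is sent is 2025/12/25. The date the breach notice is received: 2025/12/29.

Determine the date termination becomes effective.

The last day of the mitigation period: counting 8 business days from Thursday, 2025/12/25 (Dec 26, Dec 29, Dec 30, Dec 31, Jan 1, Jan 2, Jan 5, Jan 6, skipping weekends) reaches Tuesday, 2026/01/06.
The date termination becomes effective: 2026/01/06 + 7 days = 2026/01/13.

2026/01/13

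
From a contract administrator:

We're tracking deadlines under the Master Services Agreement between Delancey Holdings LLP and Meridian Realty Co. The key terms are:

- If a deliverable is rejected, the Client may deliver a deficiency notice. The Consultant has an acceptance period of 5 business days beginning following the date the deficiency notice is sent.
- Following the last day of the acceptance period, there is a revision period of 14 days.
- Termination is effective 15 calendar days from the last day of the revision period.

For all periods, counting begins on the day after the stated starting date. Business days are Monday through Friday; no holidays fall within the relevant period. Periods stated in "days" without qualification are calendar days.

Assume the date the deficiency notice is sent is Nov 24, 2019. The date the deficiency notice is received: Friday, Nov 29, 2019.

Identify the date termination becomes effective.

From Sunday, Nov 24, 2019, 5 business days (Nov 25, Nov 26, Nov 27, Nov 28, Nov 29, skipping weekends) brings us to Friday, Nov 29, 2019, which is the last day of the acceptance period.
The last day of the revision period: Nov 29, 2019 + 14 days = Dec 13, 2019.
The date termination becomes effective: Dec 13, 2019 + 15 days = Dec 28, 2019.

Dec 28, 2019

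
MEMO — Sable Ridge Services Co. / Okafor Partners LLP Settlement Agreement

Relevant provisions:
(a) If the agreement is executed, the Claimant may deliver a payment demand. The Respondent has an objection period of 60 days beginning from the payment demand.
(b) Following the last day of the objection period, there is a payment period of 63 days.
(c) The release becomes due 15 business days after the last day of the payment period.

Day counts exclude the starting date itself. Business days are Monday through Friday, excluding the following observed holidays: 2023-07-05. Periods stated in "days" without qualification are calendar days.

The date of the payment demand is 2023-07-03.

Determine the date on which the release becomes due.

Adding 60 calendar days to 2023-07-03 gives 2023-09-01, which is the last day of the objection period.
The last day of the payment period: 63 calendar days after 2023-09-01 is 2023-11-03.
The date on which the release becomes due: 15 business days after Friday, 2023-11-03, skipping weekends — Nov 6, Nov 7, Nov 8, Nov 9, …, Nov 22, Nov 23, Nov 24 — lands on Friday, 2023-11-24.

2023-11-24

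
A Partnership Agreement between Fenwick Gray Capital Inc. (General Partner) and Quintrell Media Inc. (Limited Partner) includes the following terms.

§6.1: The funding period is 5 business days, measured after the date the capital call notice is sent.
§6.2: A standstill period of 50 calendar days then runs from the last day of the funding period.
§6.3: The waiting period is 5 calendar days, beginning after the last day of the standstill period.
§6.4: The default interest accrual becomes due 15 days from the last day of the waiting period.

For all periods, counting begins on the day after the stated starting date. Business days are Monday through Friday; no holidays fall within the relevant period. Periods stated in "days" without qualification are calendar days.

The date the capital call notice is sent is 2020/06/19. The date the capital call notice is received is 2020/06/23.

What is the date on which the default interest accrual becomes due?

2020/09/04

The last day of the funding period: counting 5 business days from Friday, 2020/06/19 (Jun 22, Jun 23, Jun 24, Jun 25, Jun 26, skipping weekends) reaches Friday, 2020/06/26.
Adding 50 calendar days to 2020/06/26 gives 2020/08/15, which is the last day of the standstill period.
The last day of the waiting period: 5 calendar days after 2020/08/15 is 2020/08/20.
The date on which the default interest accrual becomes due: 15 calendar days after 2020/08/20 is 2020/09/04.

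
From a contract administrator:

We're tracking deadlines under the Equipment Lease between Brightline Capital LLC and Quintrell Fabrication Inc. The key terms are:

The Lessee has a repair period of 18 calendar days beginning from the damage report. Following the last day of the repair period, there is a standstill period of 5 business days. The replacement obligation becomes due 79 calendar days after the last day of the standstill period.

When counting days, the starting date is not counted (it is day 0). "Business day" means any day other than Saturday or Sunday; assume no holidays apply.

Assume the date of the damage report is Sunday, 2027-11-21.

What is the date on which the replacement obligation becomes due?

The last day of the repair period: 2027-11-21 + 18 days = 2027-12-09.
The last day of the standstill period: counting 5 business days from Thursday, 2027-12-09 (Dec 10, Dec 13, Dec 14, Dec 15, Dec 16, skipping weekends) reaches Thursday, 2027-12-16.
The date on which the replacement obligation becomes due: 79 calendar days after 2027-12-16 is 2028-03-04.

2028-03-04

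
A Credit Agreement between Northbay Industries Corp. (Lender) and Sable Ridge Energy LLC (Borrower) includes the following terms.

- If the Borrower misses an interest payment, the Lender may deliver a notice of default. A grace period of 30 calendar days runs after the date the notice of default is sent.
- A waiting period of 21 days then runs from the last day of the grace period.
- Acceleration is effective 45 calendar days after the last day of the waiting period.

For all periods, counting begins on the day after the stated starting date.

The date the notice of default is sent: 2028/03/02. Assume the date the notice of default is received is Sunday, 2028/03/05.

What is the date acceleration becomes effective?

2028/06/06

Adding 30 calendar days to 2028/03/02 gives 2028/04/01, which is the last day of the grace period.
The last day of the waiting period: 2028/04/01 + 21 days = 2028/04/22.
Adding 45 calendar days to 2028/04/22 gives 2028/06/06, which is the date acceleration becomes effective.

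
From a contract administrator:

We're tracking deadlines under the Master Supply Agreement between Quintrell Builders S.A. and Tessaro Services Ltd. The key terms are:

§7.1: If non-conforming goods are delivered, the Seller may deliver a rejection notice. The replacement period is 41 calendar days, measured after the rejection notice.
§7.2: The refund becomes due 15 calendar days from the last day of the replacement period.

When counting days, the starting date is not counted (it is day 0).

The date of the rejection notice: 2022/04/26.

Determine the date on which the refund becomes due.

2022/06/21

The last day of the replacement period: 41 calendar days after 2022/04/26 is 2022/06/06.
The date on which the refund becomes due: 2022/06/06 + 15 days = 2022/06/21.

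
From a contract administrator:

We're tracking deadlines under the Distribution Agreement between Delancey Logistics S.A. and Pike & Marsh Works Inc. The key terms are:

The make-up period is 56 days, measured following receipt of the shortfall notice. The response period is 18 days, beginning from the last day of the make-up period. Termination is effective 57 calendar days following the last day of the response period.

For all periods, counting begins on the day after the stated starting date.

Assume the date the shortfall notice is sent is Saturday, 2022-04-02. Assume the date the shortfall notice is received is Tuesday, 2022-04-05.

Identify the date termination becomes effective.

Adding 56 calendar days to 2022-04-05 gives 2022-05-31, which is the last day of the make-up period.
Adding 18 calendar days to 2022-05-31 gives 2022-06-18, which is the last day of the response period.
The date termination becomes effective: 57 calendar days after 2022-06-18 is 2022-08-14.

2022-08-14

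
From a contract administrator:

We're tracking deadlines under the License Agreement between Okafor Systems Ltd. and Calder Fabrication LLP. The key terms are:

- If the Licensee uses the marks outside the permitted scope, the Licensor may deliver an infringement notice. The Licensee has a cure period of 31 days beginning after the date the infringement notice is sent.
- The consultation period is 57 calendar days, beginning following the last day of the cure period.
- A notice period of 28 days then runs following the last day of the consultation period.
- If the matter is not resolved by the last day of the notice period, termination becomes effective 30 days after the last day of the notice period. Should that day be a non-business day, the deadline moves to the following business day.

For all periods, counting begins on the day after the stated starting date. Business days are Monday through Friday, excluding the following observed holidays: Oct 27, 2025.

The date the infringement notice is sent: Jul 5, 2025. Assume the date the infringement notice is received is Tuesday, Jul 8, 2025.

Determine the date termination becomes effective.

Nov 28, 2025

Adding 31 calendar days to Jul 5, 2025 gives Aug 5, 2025, which is the last day of the cure period.
The last day of the consultation period: 57 calendar days after Aug 5, 2025 is Oct 1, 2025.
Adding 28 calendar days to Oct 1, 2025 gives Oct 29, 2025, which is the last day of the notice period.
Adding 30 calendar days to Oct 29, 2025 gives Nov 28, 2025, which is the date termination becomes effective. Nov 28, 2025 is a Friday and is not a listed holiday, so no roll-forward applies.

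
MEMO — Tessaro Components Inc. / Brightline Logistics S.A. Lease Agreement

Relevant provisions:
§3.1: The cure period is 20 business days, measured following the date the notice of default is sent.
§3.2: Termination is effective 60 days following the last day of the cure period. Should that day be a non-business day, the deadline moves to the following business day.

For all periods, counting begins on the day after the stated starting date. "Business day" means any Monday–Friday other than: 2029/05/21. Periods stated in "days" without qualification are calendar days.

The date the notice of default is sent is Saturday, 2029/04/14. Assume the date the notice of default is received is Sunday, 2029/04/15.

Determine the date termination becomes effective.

2029/07/10

The last day of the cure period: counting 20 business days from Saturday, 2029/04/14 (Apr 16, Apr 17, Apr 18, Apr 19, …, May 9, May 10, May 11, skipping weekends) reaches Friday, 2029/05/11.
The date termination becomes effective: 2029/05/11 + 60 days = 2029/07/10. 2029/07/10 is a Tuesday and is not a listed holiday, so no roll-forward applies.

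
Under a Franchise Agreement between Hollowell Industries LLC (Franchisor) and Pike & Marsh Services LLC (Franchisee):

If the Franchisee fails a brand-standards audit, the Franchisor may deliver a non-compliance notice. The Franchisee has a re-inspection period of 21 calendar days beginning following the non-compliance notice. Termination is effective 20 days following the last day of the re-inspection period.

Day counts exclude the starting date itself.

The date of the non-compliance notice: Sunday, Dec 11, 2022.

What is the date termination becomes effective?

Jan 21, 2023

Adding 21 calendar days to Dec 11, 2022 gives Jan 1, 2023, which is the last day of the re-inspection period.
Adding 20 calendar days to Jan 1, 2023 gives Jan 21, 2023, which is the date termination becomes effective.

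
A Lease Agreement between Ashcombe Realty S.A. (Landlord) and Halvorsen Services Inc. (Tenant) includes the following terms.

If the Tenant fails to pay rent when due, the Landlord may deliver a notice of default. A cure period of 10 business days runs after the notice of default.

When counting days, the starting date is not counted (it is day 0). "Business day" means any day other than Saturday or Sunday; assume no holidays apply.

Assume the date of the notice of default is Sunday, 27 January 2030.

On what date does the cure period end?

8 February 2030

From Sunday, 27 January 2030, 10 business days (Jan 28, Jan 29, Jan 30, Jan 31, Feb 1, Feb 4, Feb 5, Feb 6, Feb 7, Feb 8, skipping weekends) brings us to Friday, 8 February 2030, which is the last day of the cure period.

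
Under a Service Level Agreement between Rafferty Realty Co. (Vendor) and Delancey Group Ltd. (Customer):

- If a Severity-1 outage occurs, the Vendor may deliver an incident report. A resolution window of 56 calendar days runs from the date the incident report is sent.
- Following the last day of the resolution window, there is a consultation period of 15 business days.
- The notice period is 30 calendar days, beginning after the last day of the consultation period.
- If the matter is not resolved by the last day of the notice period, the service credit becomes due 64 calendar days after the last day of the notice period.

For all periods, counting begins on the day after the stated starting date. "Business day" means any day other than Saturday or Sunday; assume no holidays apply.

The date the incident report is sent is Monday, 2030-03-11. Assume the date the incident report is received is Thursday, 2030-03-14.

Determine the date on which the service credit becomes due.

The last day of the resolution window: 2030-03-11 + 56 days = 2030-05-06.
The last day of the consultation period: 15 business days after Monday, 2030-05-06, skipping weekends — May 7, May 8, May 9, May 10, …, May 23, May 24, May 27 — lands on Monday, 2030-05-27.
Adding 30 calendar days to 2030-05-27 gives 2030-06-26, which is the last day of the notice period.
The date on which the service credit becomes due: 2030-06-26 + 64 days = 2030-08-29.

2030-08-29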